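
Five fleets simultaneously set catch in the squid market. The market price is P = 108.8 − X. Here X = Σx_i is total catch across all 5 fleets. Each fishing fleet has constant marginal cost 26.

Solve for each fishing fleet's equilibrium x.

13.8

A representative fishing fleet's profit is π_i = x_i(108.8 − X) − 26x_i, with X = x_i + Σ_{j≠i} x_j.
First-order condition: 82.8 − 2x_i − Σ_{j≠i} x_j = 0.
Imposing symmetry (x_j = x for all j) turns Σ_{j≠i} x_j into 4x, so 82.8 = 6x and x = 13.8.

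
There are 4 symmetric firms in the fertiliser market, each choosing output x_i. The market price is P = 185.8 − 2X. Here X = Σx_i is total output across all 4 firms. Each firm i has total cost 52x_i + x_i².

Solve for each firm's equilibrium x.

11.15

A representative firm's profit is π_i = x_i(185.8 − 2X) − 52x_i − x_i², with X = x_i + Σ_{j≠i} x_j.
First-order condition: 133.8 − 6x_i − 2Σ_{j≠i} x_j = 0.
With identical firms, set every x_j = x: then 133.8 − 6x − 6x = 0, i.e. x = 133.8/12 = 11.15.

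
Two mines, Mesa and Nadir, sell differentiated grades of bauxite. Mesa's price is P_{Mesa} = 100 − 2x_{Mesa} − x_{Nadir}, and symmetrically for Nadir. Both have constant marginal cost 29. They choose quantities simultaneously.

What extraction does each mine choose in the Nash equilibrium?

Mine Mesa's profit: π = x_{Mesa}(100 − 2x_{Mesa} − x_{Nadir}) − 29x_{Mesa}.
∂π/∂x_{Mesa} = 71 − 4x_{Mesa} − x_{Nadir} = 0 ⇒ x_{Mesa} = 17.75 − 0.25x_{Nadir}.
The game is symmetric, so in equilibrium x_{Nadir} = x_{Mesa}: the reaction function gives 1.25x_{Mesa} = 17.75, hence x_{Mesa} = 14.2.

14.2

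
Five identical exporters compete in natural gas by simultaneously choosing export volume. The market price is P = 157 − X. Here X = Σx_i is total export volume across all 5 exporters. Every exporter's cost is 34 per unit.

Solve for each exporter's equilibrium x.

20.5

A representative exporter's profit is π_i = x_i(157 − X) − 34x_i, with X = x_i + Σ_{j≠i} x_j.
First-order condition: 123 − 2x_i − Σ_{j≠i} x_j = 0.
Imposing symmetry (x_j = x for all j) turns Σ_{j≠i} x_j into 4x, so 123 = 6x and x = 20.5.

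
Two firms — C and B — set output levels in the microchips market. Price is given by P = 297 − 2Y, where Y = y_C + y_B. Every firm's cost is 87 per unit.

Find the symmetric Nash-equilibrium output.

Firm C's profit: π = y_C(297 − 2(y_C + y_B)) − 87y_C.
∂π/∂y_C = 210 − 4y_C − 2y_B = 0, so y_C = 52.5 − 0.5y_B.
Setting y_C = y_B in the reaction function: y_C = 52.5 − 0.5y_C, so y_C = 52.5 / 1.5 = 35.

35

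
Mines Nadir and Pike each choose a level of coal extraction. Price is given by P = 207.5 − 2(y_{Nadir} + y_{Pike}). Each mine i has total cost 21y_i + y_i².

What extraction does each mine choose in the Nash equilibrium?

23.3125

Mine Nadir's profit: π = y_{Nadir}(207.5 − 2(y_{Nadir} + y_{Pike})) − 21y_{Nadir} − y_{Nadir}².
∂π/∂y_{Nadir} = 186.5 − 6y_{Nadir} − 2y_{Pike} = 0, so y_{Nadir} = 373/12 − (1/3)y_{Pike}.
The game is symmetric, so in equilibrium y_{Pike} = y_{Nadir}: the reaction function gives (4/3)y_{Nadir} = 373/12, hence y_{Nadir} = 23.3125.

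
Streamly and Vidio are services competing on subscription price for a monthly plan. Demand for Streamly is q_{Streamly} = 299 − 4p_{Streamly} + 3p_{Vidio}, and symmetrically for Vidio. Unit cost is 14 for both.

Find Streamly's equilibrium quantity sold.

228

Streamly's profit: π = (p_{Streamly} − 14)(299 − 4p_{Streamly} + 3p_{Vidio}).
∂π/∂p_{Streamly} = 355 − 8p_{Streamly} + 3p_{Vidio} = 0 ⇒ p_{Streamly} = 44.375 + 0.375p_{Vidio}.
Setting p_{Streamly} = p_{Vidio} in the reaction function: p_{Streamly} = 44.375 + 0.375p_{Streamly}, so p_{Streamly} = 44.375 / 0.625 = 71.
q_{Streamly} = 299 − 4·71 + 3·71 = 228.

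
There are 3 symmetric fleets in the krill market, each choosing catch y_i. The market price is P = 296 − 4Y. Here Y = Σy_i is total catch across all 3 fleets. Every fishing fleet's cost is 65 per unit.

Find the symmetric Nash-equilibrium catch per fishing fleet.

A representative fishing fleet's profit is π_i = y_i(296 − 4Y) − 65y_i, with Y = y_i + Σ_{j≠i} y_j.
First-order condition: 231 − 8y_i − 4Σ_{j≠i} y_j = 0.
In a symmetric equilibrium every fishing fleet chooses the same y, so Σ_{j≠i} y_j = 2y. The condition becomes 231 − 16y = 0, giving y = 231/16 = 14.4375.

14.4375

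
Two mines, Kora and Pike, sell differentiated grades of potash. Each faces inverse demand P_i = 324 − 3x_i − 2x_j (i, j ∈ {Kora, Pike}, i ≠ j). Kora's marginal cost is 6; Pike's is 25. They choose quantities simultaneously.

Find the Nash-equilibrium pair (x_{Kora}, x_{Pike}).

Mine Kora's profit: π = x_{Kora}(324 − 3x_{Kora} − 2x_{Pike}) − 6x_{Kora}.
∂π/∂x_{Kora} = 318 − 6x_{Kora} − 2x_{Pike} = 0 ⇒ x_{Kora} = 53 − (1/3)x_{Pike}.
Similarly x_{Pike} = 299/6 − (1/3)x_{Kora}.
Plugging x_{Pike} into Kora's best response: x_{Kora} = 53 − (1/3)(299/6 − (1/3)x_{Kora}) ⇒ (8/9)x_{Kora} = 655/18, so x_{Kora} = 40.9375.
Then x_{Pike} = 299/6 − (1/3)·40.9375 = 36.1875.

40.9375, 36.1875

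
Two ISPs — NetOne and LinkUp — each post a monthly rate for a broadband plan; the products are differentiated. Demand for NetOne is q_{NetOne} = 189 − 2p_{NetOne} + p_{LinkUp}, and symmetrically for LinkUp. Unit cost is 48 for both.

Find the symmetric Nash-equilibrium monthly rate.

95

NetOne's profit: π = (p_{NetOne} − 48)(189 − 2p_{NetOne} + p_{LinkUp}).
∂π/∂p_{NetOne} = 285 − 4p_{NetOne} + p_{LinkUp} = 0 ⇒ p_{NetOne} = 71.25 + 0.25p_{LinkUp}.
The game is symmetric, so in equilibrium p_{LinkUp} = p_{NetOne}: the reaction function gives 0.75p_{NetOne} = 71.25, hence p_{NetOne} = 95.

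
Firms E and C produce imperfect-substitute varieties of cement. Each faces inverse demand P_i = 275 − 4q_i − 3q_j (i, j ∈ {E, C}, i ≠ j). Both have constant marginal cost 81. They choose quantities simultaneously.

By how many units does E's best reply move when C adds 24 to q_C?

Firm E's profit: π = q_E(275 − 4q_E − 3q_C) − 81q_E.
∂π/∂q_E = 194 − 8q_E − 3q_C = 0 ⇒ q_E = 24.25 − 0.375q_C.
The reaction-function slope is −0.375, so a 24-unit rise in q_C moves q_E by −0.375 × 24 = −9. E's best response falls — the actions are strategic substitutes.

-9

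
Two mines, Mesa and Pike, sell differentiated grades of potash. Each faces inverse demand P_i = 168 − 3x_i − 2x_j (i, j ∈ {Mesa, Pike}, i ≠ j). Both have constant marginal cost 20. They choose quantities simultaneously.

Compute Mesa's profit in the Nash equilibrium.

Mine Mesa's profit: π = x_{Mesa}(168 − 3x_{Mesa} − 2x_{Pike}) − 20x_{Mesa}.
∂π/∂x_{Mesa} = 148 − 6x_{Mesa} − 2x_{Pike} = 0 ⇒ x_{Mesa} = 74/3 − (1/3)x_{Pike}.
By symmetry x_{Pike} = x_{Mesa}; substituting into the reaction function, (4/3)x_{Mesa} = 74/3 and x_{Mesa} = 18.5.
P_{Mesa} = 168 − 3·18.5 − 2·18.5 = 75.5.
Profit = (75.5 − 20)·18.5 = 1026.75.

1026.75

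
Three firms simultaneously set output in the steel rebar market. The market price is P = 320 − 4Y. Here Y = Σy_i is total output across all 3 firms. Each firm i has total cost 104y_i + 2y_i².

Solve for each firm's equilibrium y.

10.8

A representative firm's profit is π_i = y_i(320 − 4Y) − 104y_i − 2y_i², with Y = y_i + Σ_{j≠i} y_j.
First-order condition: 216 − 12y_i − 4Σ_{j≠i} y_j = 0.
With identical firms, set every y_j = y: then 216 − 12y − 8y = 0, i.e. y = 216/20 = 10.8.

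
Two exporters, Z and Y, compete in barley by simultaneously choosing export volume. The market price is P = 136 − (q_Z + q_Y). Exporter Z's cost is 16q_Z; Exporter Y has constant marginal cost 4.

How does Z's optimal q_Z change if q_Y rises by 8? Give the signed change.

Exporter Z's profit: π = q_Z(136 − (q_Z + q_Y)) − 16q_Z.
∂π/∂q_Z = 120 − 2q_Z − q_Y = 0, so q_Z = 60 − 0.5q_Y.
The reaction-function slope is −0.5, so an 8-unit rise in q_Y moves q_Z by −0.5 × 8 = −4. Z's best response falls — the actions are strategic substitutes.

-4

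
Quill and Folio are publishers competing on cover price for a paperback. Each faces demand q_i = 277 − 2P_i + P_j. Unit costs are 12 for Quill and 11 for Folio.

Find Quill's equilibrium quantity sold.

176.4

Quill's profit: π = (P_{Quill} − 12)(277 − 2P_{Quill} + P_{Folio}).
∂π/∂P_{Quill} = 301 − 4P_{Quill} + P_{Folio} = 0 ⇒ P_{Quill} = 75.25 + 0.25P_{Folio}.
Similarly P_{Folio} = 74.75 + 0.25P_{Quill}.
Substituting the second reaction function into the first: P_{Quill} = 75.25 + 0.25(74.75 + 0.25P_{Quill}), which gives 0.9375P_{Quill} = 93.9375 ⇒ P_{Quill} = 100.2.
Then P_{Folio} = 74.75 + 0.25·100.2 = 99.8.
q_{Quill} = 277 − 2·100.2 + 99.8 = 176.4.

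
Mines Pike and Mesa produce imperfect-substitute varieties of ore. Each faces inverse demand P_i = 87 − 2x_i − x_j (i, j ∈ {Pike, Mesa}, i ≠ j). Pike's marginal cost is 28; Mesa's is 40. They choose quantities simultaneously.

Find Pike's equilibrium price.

Mine Pike's profit: π = x_{Pike}(87 − 2x_{Pike} − x_{Mesa}) − 28x_{Pike}.
∂π/∂x_{Pike} = 59 − 4x_{Pike} − x_{Mesa} = 0 ⇒ x_{Pike} = 14.75 − 0.25x_{Mesa}.
Similarly x_{Mesa} = 11.75 − 0.25x_{Pike}.
Solving the two reaction functions simultaneously: (1 − (−0.25)(−0.25))x_{Pike} = 14.75 − 0.25·11.75, so 0.9375x_{Pike} = 11.8125 and x_{Pike} = 12.6.
Then x_{Mesa} = 11.75 − 0.25·12.6 = 8.6.
P_{Pike} = 87 − 2·12.6 − 8.6 = 53.2.

53.2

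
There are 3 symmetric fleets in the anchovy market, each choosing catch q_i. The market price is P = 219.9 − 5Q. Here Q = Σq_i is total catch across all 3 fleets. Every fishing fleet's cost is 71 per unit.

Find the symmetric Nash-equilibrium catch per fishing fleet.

A representative fishing fleet's profit is π_i = q_i(219.9 − 5Q) − 71q_i, with Q = q_i + Σ_{j≠i} q_j.
First-order condition: 148.9 − 10q_i − 5Σ_{j≠i} q_j = 0.
In a symmetric equilibrium every fishing fleet chooses the same q, so Σ_{j≠i} q_j = 2q. The condition becomes 148.9 − 20q = 0, giving q = 148.9/20 = 7.445.

7.445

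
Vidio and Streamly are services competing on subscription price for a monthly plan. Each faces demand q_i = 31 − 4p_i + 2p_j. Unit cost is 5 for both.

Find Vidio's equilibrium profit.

Vidio's profit: π = (p_{Vidio} − 5)(31 − 4p_{Vidio} + 2p_{Streamly}).
∂π/∂p_{Vidio} = 51 − 8p_{Vidio} + 2p_{Streamly} = 0 ⇒ p_{Vidio} = 6.375 + 0.25p_{Streamly}.
By symmetry p_{Streamly} = p_{Vidio}; substituting into the reaction function, 0.75p_{Vidio} = 6.375 and p_{Vidio} = 8.5.
q_{Vidio} = 31 − 4·8.5 + 2·8.5 = 14.
Profit = (8.5 − 5)·14 = 49.

49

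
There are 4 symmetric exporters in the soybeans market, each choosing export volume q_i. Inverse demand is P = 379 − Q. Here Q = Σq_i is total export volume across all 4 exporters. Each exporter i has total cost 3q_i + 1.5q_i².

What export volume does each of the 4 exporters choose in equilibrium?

A representative exporter's profit is π_i = q_i(379 − Q) − 3q_i − 1.5q_i², with Q = q_i + Σ_{j≠i} q_j.
First-order condition: 376 − 5q_i − Σ_{j≠i} q_j = 0.
With identical exporters, set every q_j = q: then 376 − 5q − 3q = 0, i.e. q = 376/8 = 47.

47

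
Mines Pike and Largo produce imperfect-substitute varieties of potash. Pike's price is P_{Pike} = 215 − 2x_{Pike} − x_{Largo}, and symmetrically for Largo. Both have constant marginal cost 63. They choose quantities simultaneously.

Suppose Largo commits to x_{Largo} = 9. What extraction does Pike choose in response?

35.75

Mine Pike's profit: π = x_{Pike}(215 − 2x_{Pike} − x_{Largo}) − 63x_{Pike}.
∂π/∂x_{Pike} = 152 − 4x_{Pike} − x_{Largo} = 0 ⇒ x_{Pike} = 38 − 0.25x_{Largo}.
At x_{Largo} = 9: x_{Pike} = 38 − 0.25·9 = 35.75.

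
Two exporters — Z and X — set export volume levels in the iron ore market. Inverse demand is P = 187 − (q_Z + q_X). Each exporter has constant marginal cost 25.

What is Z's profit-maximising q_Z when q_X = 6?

Exporter Z's profit: π = q_Z(187 − (q_Z + q_X)) − 25q_Z.
∂π/∂q_Z = 162 − 2q_Z − q_X = 0, so q_Z = 81 − 0.5q_X.
At q_X = 6: q_Z = 81 − 0.5·6 = 78.

78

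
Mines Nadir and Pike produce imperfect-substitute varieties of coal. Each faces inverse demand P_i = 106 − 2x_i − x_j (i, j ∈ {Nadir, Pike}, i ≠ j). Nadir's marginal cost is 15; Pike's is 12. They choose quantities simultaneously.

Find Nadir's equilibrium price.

Mine Nadir's profit: π = x_{Nadir}(106 − 2x_{Nadir} − x_{Pike}) − 15x_{Nadir}.
∂π/∂x_{Nadir} = 91 − 4x_{Nadir} − x_{Pike} = 0 ⇒ x_{Nadir} = 22.75 − 0.25x_{Pike}.
Similarly x_{Pike} = 23.5 − 0.25x_{Nadir}.
Solving the two reaction functions simultaneously: (1 − (−0.25)(−0.25))x_{Nadir} = 22.75 − 0.25·23.5, so 0.9375x_{Nadir} = 16.875 and x_{Nadir} = 18.
Then x_{Pike} = 23.5 − 0.25·18 = 19.
P_{Nadir} = 106 − 2·18 − 19 = 51.

51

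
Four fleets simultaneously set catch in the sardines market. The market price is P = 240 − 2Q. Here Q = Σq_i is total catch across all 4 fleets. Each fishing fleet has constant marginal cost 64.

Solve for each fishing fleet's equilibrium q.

17.6

A representative fishing fleet's profit is π_i = q_i(240 − 2Q) − 64q_i, with Q = q_i + Σ_{j≠i} q_j.
First-order condition: 176 − 4q_i − 2Σ_{j≠i} q_j = 0.
With identical fishing fleets, set every q_j = q: then 176 − 4q − 6q = 0, i.e. q = 176/10 = 17.6.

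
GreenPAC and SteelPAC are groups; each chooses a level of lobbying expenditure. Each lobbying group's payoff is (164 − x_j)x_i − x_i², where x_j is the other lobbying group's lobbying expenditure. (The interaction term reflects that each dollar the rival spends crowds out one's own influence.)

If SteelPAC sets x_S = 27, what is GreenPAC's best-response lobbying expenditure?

GreenPAC's payoff is (164 − x_S)x_G − x_G².
∂π/∂x_G = 164 − x_S − 2x_G = 0, so x_G = 82 − 0.5x_S.
At x_S = 27: x_G = 82 − 0.5·27 = 68.5.

68.5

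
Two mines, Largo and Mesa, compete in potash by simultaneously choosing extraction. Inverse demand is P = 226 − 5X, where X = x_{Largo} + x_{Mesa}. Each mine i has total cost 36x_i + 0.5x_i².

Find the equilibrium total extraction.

Mine Largo's profit: π = x_{Largo}(226 − 5(x_{Largo} + x_{Mesa})) − 36x_{Largo} − 0.5x_{Largo}².
∂π/∂x_{Largo} = 190 − 11x_{Largo} − 5x_{Mesa} = 0, so x_{Largo} = 190/11 − (5/11)x_{Mesa}.
The game is symmetric, so in equilibrium x_{Mesa} = x_{Largo}: the reaction function gives (16/11)x_{Largo} = 190/11, hence x_{Largo} = 11.875.
Total extraction: 11.875 + 11.875 = 23.75.

23.75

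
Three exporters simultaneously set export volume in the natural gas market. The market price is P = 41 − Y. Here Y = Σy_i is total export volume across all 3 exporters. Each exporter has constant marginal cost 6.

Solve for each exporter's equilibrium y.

8.75

A representative exporter's profit is π_i = y_i(41 − Y) − 6y_i, with Y = y_i + Σ_{j≠i} y_j.
First-order condition: 35 − 2y_i − Σ_{j≠i} y_j = 0.
Imposing symmetry (y_j = y for all j) turns Σ_{j≠i} y_j into 2y, so 35 = 4y and y = 8.75.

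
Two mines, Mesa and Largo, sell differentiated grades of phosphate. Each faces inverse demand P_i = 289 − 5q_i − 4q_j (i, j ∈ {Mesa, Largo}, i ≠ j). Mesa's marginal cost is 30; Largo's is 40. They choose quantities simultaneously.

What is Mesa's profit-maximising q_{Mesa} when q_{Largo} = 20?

Mine Mesa's profit: π = q_{Mesa}(289 − 5q_{Mesa} − 4q_{Largo}) − 30q_{Mesa}.
∂π/∂q_{Mesa} = 259 − 10q_{Mesa} − 4q_{Largo} = 0 ⇒ q_{Mesa} = 25.9 − 0.4q_{Largo}.
At q_{Largo} = 20: q_{Mesa} = 25.9 − 0.4·20 = 17.9.

17.9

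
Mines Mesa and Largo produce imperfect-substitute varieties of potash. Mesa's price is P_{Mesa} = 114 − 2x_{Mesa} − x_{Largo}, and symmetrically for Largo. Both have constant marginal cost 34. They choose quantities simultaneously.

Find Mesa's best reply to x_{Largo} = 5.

Mine Mesa's profit: π = x_{Mesa}(114 − 2x_{Mesa} − x_{Largo}) − 34x_{Mesa}.
∂π/∂x_{Mesa} = 80 − 4x_{Mesa} − x_{Largo} = 0 ⇒ x_{Mesa} = 20 − 0.25x_{Largo}.
At x_{Largo} = 5: x_{Mesa} = 20 − 0.25·5 = 18.75.

18.75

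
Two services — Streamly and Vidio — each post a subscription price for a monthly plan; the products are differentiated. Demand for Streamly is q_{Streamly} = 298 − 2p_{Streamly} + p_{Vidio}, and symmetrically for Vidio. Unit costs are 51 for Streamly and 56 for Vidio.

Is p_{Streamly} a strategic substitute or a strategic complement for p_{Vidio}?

strategic complements

Streamly's profit: π = (p_{Streamly} − 51)(298 − 2p_{Streamly} + p_{Vidio}).
∂π/∂p_{Streamly} = 400 − 4p_{Streamly} + p_{Vidio} = 0 ⇒ p_{Streamly} = 100 + 0.25p_{Vidio}.
The best-response slope dp_{Streamly}/dp_{Vidio} = 0.25 > 0: the reaction function is upward-sloping, so the choices are strategic complements.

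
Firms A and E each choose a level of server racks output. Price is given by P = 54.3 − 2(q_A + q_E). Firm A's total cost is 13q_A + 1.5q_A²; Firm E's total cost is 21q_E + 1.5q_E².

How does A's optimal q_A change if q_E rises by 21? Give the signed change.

-6

Firm A's profit: π = q_A(54.3 − 2(q_A + q_E)) − 13q_A − 1.5q_A².
∂π/∂q_A = 41.3 − 7q_A − 2q_E = 0, so q_A = 5.9 − (2/7)q_E.
The reaction-function slope is −2/7, so a 21-unit rise in q_E moves q_A by −2/7 × 21 = −6. A's best response falls — the actions are strategic substitutes.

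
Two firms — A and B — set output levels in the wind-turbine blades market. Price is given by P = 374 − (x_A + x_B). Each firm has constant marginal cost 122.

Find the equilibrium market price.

206

Firm A's profit: π = x_A(374 − (x_A + x_B)) − 122x_A.
∂π/∂x_A = 252 − 2x_A − x_B = 0, so x_A = 126 − 0.5x_B.
The game is symmetric, so in equilibrium x_B = x_A: the reaction function gives 1.5x_A = 126, hence x_A = 84.
Equilibrium price: P = 374 − 168 = 206.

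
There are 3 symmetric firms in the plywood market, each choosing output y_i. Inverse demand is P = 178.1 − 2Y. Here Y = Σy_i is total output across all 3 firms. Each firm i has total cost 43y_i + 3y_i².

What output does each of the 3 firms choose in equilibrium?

9.65

A representative firm's profit is π_i = y_i(178.1 − 2Y) − 43y_i − 3y_i², with Y = y_i + Σ_{j≠i} y_j.
First-order condition: 135.1 − 10y_i − 2Σ_{j≠i} y_j = 0.
In a symmetric equilibrium every firm chooses the same y, so Σ_{j≠i} y_j = 2y. The condition becomes 135.1 − 14y = 0, giving y = 135.1/14 = 9.65.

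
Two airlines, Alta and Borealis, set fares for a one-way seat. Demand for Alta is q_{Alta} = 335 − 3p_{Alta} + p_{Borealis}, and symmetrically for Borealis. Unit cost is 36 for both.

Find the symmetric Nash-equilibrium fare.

88.6

Alta's profit: π = (p_{Alta} − 36)(335 − 3p_{Alta} + p_{Borealis}).
∂π/∂p_{Alta} = 443 − 6p_{Alta} + p_{Borealis} = 0 ⇒ p_{Alta} = 443/6 + (1/6)p_{Borealis}.
By symmetry p_{Borealis} = p_{Alta}; substituting into the reaction function, (5/6)p_{Alta} = 443/6 and p_{Alta} = 88.6.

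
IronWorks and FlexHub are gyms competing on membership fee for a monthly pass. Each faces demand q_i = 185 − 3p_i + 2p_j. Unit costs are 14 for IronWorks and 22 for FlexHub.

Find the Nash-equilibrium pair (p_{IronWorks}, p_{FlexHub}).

58.25, 61.25

IronWorks's profit: π = (p_{IronWorks} − 14)(185 − 3p_{IronWorks} + 2p_{FlexHub}).
∂π/∂p_{IronWorks} = 227 − 6p_{IronWorks} + 2p_{FlexHub} = 0 ⇒ p_{IronWorks} = 227/6 + (1/3)p_{FlexHub}.
Similarly p_{FlexHub} = 251/6 + (1/3)p_{IronWorks}.
Solving the two reaction functions simultaneously: (1 − (1/3)(1/3))p_{IronWorks} = 227/6 + (1/3)·(251/6), so (8/9)p_{IronWorks} = 466/9 and p_{IronWorks} = 58.25.
Then p_{FlexHub} = 251/6 + (1/3)·58.25 = 61.25.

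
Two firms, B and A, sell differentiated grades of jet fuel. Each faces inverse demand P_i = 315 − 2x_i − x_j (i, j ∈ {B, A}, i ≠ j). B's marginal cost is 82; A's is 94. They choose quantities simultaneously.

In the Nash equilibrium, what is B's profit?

Firm B's profit: π = x_B(315 − 2x_B − x_A) − 82x_B.
∂π/∂x_B = 233 − 4x_B − x_A = 0 ⇒ x_B = 58.25 − 0.25x_A.
Similarly x_A = 55.25 − 0.25x_B.
Plugging x_A into B's best response: x_B = 58.25 − 0.25(55.25 − 0.25x_B) ⇒ 0.9375x_B = 44.4375, so x_B = 47.4.
Then x_A = 55.25 − 0.25·47.4 = 43.4.
P_B = 315 − 2·47.4 − 43.4 = 176.8.
Profit = (176.8 − 82)·47.4 = 4493.52.

4493.52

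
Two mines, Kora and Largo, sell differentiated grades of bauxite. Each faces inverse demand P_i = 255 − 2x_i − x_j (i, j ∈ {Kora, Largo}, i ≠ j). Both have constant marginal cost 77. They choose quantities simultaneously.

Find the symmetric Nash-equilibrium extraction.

Mine Kora's profit: π = x_{Kora}(255 − 2x_{Kora} − x_{Largo}) − 77x_{Kora}.
∂π/∂x_{Kora} = 178 − 4x_{Kora} − x_{Largo} = 0 ⇒ x_{Kora} = 44.5 − 0.25x_{Largo}.
The game is symmetric, so in equilibrium x_{Largo} = x_{Kora}: the reaction function gives 1.25x_{Kora} = 44.5, hence x_{Kora} = 35.6.

35.6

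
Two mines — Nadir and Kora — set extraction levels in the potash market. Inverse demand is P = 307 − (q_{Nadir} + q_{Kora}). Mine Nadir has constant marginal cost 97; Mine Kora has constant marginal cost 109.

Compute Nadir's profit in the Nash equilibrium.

Mine Nadir's profit: π = q_{Nadir}(307 − (q_{Nadir} + q_{Kora})) − 97q_{Nadir}.
∂π/∂q_{Nadir} = 210 − 2q_{Nadir} − q_{Kora} = 0, so q_{Nadir} = 105 − 0.5q_{Kora}.
By the same steps for Kora: q_{Kora} = 99 − 0.5q_{Nadir}.
Solving the two reaction functions simultaneously: (1 − (−0.5)(−0.5))q_{Nadir} = 105 − 0.5·99, so 0.75q_{Nadir} = 55.5 and q_{Nadir} = 74.
Then q_{Kora} = 99 − 0.5·74 = 62.
Price P = 307 − 136 = 171.
Nadir's profit: (171 − 97)·74 = 5476.

5476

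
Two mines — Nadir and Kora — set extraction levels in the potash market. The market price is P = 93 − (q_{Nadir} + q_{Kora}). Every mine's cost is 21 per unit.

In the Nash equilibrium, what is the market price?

Mine Nadir's profit: π = q_{Nadir}(93 − (q_{Nadir} + q_{Kora})) − 21q_{Nadir}.
∂π/∂q_{Nadir} = 72 − 2q_{Nadir} − q_{Kora} = 0, so q_{Nadir} = 36 − 0.5q_{Kora}.
The game is symmetric, so in equilibrium q_{Kora} = q_{Nadir}: the reaction function gives 1.5q_{Nadir} = 36, hence q_{Nadir} = 24.
Equilibrium price: P = 93 − 48 = 45.

45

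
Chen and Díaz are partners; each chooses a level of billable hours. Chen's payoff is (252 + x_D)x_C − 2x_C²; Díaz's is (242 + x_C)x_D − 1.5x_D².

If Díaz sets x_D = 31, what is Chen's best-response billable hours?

Expanding Chen's payoff: 252x_C + x_Dx_C − 2x_C².
∂π/∂x_C = 252 + x_D − 4x_C = 0, so x_C = 63 + 0.25x_D.
At x_D = 31: x_C = 63 + 0.25·31 = 70.75.

70.75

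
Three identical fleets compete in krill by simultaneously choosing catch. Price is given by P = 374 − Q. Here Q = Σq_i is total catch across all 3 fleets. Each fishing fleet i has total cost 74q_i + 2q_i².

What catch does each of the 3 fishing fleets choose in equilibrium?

37.5

A representative fishing fleet's profit is π_i = q_i(374 − Q) − 74q_i − 2q_i², with Q = q_i + Σ_{j≠i} q_j.
First-order condition: 300 − 6q_i − Σ_{j≠i} q_j = 0.
In a symmetric equilibrium every fishing fleet chooses the same q, so Σ_{j≠i} q_j = 2q. The condition becomes 300 − 8q = 0, giving q = 300/8 = 37.5.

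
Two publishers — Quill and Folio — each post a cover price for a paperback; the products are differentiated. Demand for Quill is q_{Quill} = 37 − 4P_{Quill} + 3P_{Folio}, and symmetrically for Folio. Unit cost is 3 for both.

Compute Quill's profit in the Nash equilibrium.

184.96

Quill's profit: π = (P_{Quill} − 3)(37 − 4P_{Quill} + 3P_{Folio}).
∂π/∂P_{Quill} = 49 − 8P_{Quill} + 3P_{Folio} = 0 ⇒ P_{Quill} = 6.125 + 0.375P_{Folio}.
Setting P_{Quill} = P_{Folio} in the reaction function: P_{Quill} = 6.125 + 0.375P_{Quill}, so P_{Quill} = 6.125 / 0.625 = 9.8.
q_{Quill} = 37 − 4·9.8 + 3·9.8 = 27.2.
Profit = (9.8 − 3)·27.2 = 184.96.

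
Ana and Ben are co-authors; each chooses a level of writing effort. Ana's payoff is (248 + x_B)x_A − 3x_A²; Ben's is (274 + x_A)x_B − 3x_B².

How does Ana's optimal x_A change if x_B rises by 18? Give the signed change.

Expanding Ana's payoff: 248x_A + x_Bx_A − 3x_A².
∂π/∂x_A = 248 + x_B − 6x_A = 0, so x_A = 124/3 + (1/6)x_B.
The reaction-function slope is 1/6, so an 18-unit rise in x_B moves x_A by 1/6 × 18 = 3. Ana's best response rises — the actions are strategic complements.

3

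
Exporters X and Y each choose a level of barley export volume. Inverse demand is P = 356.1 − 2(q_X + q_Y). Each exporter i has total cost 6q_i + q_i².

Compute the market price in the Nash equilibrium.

Exporter X's profit: π = q_X(356.1 − 2(q_X + q_Y)) − 6q_X − q_X².
∂π/∂q_X = 350.1 − 6q_X − 2q_Y = 0, so q_X = 58.35 − (1/3)q_Y.
Setting q_X = q_Y in the reaction function: q_X = 58.35 − (1/3)q_X, so q_X = 58.35 / (4/3) = 43.7625.
Equilibrium price: P = 356.1 − 2·87.525 = 181.05.

181.05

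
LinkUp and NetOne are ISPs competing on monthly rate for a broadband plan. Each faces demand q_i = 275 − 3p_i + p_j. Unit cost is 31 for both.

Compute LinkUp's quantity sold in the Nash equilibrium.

LinkUp's profit: π = (p_{LinkUp} − 31)(275 − 3p_{LinkUp} + p_{NetOne}).
∂π/∂p_{LinkUp} = 368 − 6p_{LinkUp} + p_{NetOne} = 0 ⇒ p_{LinkUp} = 184/3 + (1/6)p_{NetOne}.
Setting p_{LinkUp} = p_{NetOne} in the reaction function: p_{LinkUp} = 184/3 + (1/6)p_{LinkUp}, so p_{LinkUp} = (184/3) / (5/6) = 73.6.
q_{LinkUp} = 275 − 3·73.6 + 73.6 = 127.8.

127.8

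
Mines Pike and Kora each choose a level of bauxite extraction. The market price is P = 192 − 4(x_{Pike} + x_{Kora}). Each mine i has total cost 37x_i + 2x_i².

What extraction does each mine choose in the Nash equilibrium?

9.6875

Mine Pike's profit: π = x_{Pike}(192 − 4(x_{Pike} + x_{Kora})) − 37x_{Pike} − 2x_{Pike}².
∂π/∂x_{Pike} = 155 − 12x_{Pike} − 4x_{Kora} = 0, so x_{Pike} = 155/12 − (1/3)x_{Kora}.
Setting x_{Pike} = x_{Kora} in the reaction function: x_{Pike} = 155/12 − (1/3)x_{Pike}, so x_{Pike} = (155/12) / (4/3) = 9.6875.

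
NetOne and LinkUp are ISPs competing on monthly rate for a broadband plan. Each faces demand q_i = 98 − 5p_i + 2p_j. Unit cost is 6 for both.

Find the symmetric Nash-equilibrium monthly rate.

NetOne's profit: π = (p_{NetOne} − 6)(98 − 5p_{NetOne} + 2p_{LinkUp}).
∂π/∂p_{NetOne} = 128 − 10p_{NetOne} + 2p_{LinkUp} = 0 ⇒ p_{NetOne} = 12.8 + 0.2p_{LinkUp}.
Setting p_{NetOne} = p_{LinkUp} in the reaction function: p_{NetOne} = 12.8 + 0.2p_{NetOne}, so p_{NetOne} = 12.8 / 0.8 = 16.

16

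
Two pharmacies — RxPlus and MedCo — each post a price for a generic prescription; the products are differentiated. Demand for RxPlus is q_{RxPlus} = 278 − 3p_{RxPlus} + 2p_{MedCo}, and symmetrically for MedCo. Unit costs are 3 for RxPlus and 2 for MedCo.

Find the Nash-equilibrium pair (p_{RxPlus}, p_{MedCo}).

71.5625, 71.1875

RxPlus's profit: π = (p_{RxPlus} − 3)(278 − 3p_{RxPlus} + 2p_{MedCo}).
∂π/∂p_{RxPlus} = 287 − 6p_{RxPlus} + 2p_{MedCo} = 0 ⇒ p_{RxPlus} = 287/6 + (1/3)p_{MedCo}.
Similarly p_{MedCo} = 142/3 + (1/3)p_{RxPlus}.
Plugging p_{MedCo} into RxPlus's best response: p_{RxPlus} = 287/6 + (1/3)(142/3 + (1/3)p_{RxPlus}) ⇒ (8/9)p_{RxPlus} = 1145/18, so p_{RxPlus} = 71.5625.
Then p_{MedCo} = 142/3 + (1/3)·71.5625 = 71.1875.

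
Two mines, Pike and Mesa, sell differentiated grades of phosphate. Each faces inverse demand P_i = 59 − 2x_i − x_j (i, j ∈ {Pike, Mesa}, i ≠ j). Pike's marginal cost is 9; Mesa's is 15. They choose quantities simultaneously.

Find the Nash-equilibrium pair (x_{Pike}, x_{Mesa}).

Mine Pike's profit: π = x_{Pike}(59 − 2x_{Pike} − x_{Mesa}) − 9x_{Pike}.
∂π/∂x_{Pike} = 50 − 4x_{Pike} − x_{Mesa} = 0 ⇒ x_{Pike} = 12.5 − 0.25x_{Mesa}.
Similarly x_{Mesa} = 11 − 0.25x_{Pike}.
Substituting the second reaction function into the first: x_{Pike} = 12.5 − 0.25(11 − 0.25x_{Pike}), which gives 0.9375x_{Pike} = 9.75 ⇒ x_{Pike} = 10.4.
Then x_{Mesa} = 11 − 0.25·10.4 = 8.4.

10.4, 8.4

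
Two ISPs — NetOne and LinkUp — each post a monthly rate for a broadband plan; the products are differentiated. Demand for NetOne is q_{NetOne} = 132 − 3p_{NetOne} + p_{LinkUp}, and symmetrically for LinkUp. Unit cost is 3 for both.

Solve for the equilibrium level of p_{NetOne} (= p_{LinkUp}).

28.2

NetOne's profit: π = (p_{NetOne} − 3)(132 − 3p_{NetOne} + p_{LinkUp}).
∂π/∂p_{NetOne} = 141 − 6p_{NetOne} + p_{LinkUp} = 0 ⇒ p_{NetOne} = 23.5 + (1/6)p_{LinkUp}.
The game is symmetric, so in equilibrium p_{LinkUp} = p_{NetOne}: the reaction function gives (5/6)p_{NetOne} = 23.5, hence p_{NetOne} = 28.2.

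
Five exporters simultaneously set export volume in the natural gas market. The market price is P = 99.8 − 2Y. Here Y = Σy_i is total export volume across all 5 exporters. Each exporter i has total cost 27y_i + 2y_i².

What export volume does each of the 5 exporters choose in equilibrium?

A representative exporter's profit is π_i = y_i(99.8 − 2Y) − 27y_i − 2y_i², with Y = y_i + Σ_{j≠i} y_j.
First-order condition: 72.8 − 8y_i − 2Σ_{j≠i} y_j = 0.
Imposing symmetry (y_j = y for all j) turns Σ_{j≠i} y_j into 4y, so 72.8 = 16y and y = 4.55.

4.55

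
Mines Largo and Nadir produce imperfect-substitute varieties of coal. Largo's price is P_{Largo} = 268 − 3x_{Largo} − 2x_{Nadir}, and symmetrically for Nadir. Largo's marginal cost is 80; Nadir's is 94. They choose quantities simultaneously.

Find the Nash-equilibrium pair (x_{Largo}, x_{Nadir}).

24.375, 20.875

Mine Largo's profit: π = x_{Largo}(268 − 3x_{Largo} − 2x_{Nadir}) − 80x_{Largo}.
∂π/∂x_{Largo} = 188 − 6x_{Largo} − 2x_{Nadir} = 0 ⇒ x_{Largo} = 94/3 − (1/3)x_{Nadir}.
Similarly x_{Nadir} = 29 − (1/3)x_{Largo}.
Plugging x_{Nadir} into Largo's best response: x_{Largo} = 94/3 − (1/3)(29 − (1/3)x_{Largo}) ⇒ (8/9)x_{Largo} = 65/3, so x_{Largo} = 24.375.
Then x_{Nadir} = 29 − (1/3)·24.375 = 20.875.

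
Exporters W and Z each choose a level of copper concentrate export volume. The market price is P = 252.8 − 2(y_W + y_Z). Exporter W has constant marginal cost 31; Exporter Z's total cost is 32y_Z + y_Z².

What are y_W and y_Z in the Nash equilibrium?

Exporter W's profit: π = y_W(252.8 − 2(y_W + y_Z)) − 31y_W.
∂π/∂y_W = 221.8 − 4y_W − 2y_Z = 0, so y_W = 55.45 − 0.5y_Z.
For Z: ∂π/∂y_Z = 220.8 − 6y_Z − 2y_W = 0 ⇒ y_Z = 36.8 − (1/3)y_W.
Substituting the second reaction function into the first: y_W = 55.45 − 0.5(36.8 − (1/3)y_W), which gives (5/6)y_W = 37.05 ⇒ y_W = 44.46.
Then y_Z = 36.8 − (1/3)·44.46 = 21.98.

44.46, 21.98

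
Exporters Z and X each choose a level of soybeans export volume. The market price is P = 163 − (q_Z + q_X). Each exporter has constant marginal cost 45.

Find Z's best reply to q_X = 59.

29.5

Exporter Z's profit: π = q_Z(163 − (q_Z + q_X)) − 45q_Z.
∂π/∂q_Z = 118 − 2q_Z − q_X = 0, so q_Z = 59 − 0.5q_X.
At q_X = 59: q_Z = 59 − 0.5·59 = 29.5.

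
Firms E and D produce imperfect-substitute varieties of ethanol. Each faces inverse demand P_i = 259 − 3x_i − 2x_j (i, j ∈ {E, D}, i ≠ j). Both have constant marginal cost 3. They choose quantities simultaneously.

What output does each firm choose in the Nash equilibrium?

Firm E's profit: π = x_E(259 − 3x_E − 2x_D) − 3x_E.
∂π/∂x_E = 256 − 6x_E − 2x_D = 0 ⇒ x_E = 128/3 − (1/3)x_D.
Setting x_E = x_D in the reaction function: x_E = 128/3 − (1/3)x_E, so x_E = (128/3) / (4/3) = 32.

32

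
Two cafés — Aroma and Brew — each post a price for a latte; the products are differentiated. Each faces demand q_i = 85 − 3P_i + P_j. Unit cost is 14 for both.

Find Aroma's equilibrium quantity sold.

Aroma's profit: π = (P_{Aroma} − 14)(85 − 3P_{Aroma} + P_{Brew}).
∂π/∂P_{Aroma} = 127 − 6P_{Aroma} + P_{Brew} = 0 ⇒ P_{Aroma} = 127/6 + (1/6)P_{Brew}.
By symmetry P_{Brew} = P_{Aroma}; substituting into the reaction function, (5/6)P_{Aroma} = 127/6 and P_{Aroma} = 25.4.
q_{Aroma} = 85 − 3·25.4 + 25.4 = 34.2.

34.2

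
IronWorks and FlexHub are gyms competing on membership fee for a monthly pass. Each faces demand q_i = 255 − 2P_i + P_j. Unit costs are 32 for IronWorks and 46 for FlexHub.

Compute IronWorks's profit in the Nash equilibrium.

11612.88

IronWorks's profit: π = (P_{IronWorks} − 32)(255 − 2P_{IronWorks} + P_{FlexHub}).
∂π/∂P_{IronWorks} = 319 − 4P_{IronWorks} + P_{FlexHub} = 0 ⇒ P_{IronWorks} = 79.75 + 0.25P_{FlexHub}.
Similarly P_{FlexHub} = 86.75 + 0.25P_{IronWorks}.
Substituting the second reaction function into the first: P_{IronWorks} = 79.75 + 0.25(86.75 + 0.25P_{IronWorks}), which gives 0.9375P_{IronWorks} = 101.4375 ⇒ P_{IronWorks} = 108.2.
Then P_{FlexHub} = 86.75 + 0.25·108.2 = 113.8.
q_{IronWorks} = 255 − 2·108.2 + 113.8 = 152.4.
Profit = (108.2 − 32)·152.4 = 11612.88.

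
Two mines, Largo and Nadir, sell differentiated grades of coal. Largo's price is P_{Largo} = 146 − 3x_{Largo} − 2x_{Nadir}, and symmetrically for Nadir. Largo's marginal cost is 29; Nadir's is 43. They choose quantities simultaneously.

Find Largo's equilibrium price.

75.5

Mine Largo's profit: π = x_{Largo}(146 − 3x_{Largo} − 2x_{Nadir}) − 29x_{Largo}.
∂π/∂x_{Largo} = 117 − 6x_{Largo} − 2x_{Nadir} = 0 ⇒ x_{Largo} = 19.5 − (1/3)x_{Nadir}.
Similarly x_{Nadir} = 103/6 − (1/3)x_{Largo}.
Solving the two reaction functions simultaneously: (1 − (−1/3)(−1/3))x_{Largo} = 19.5 − (1/3)·(103/6), so (8/9)x_{Largo} = 124/9 and x_{Largo} = 15.5.
Then x_{Nadir} = 103/6 − (1/3)·15.5 = 12.
P_{Largo} = 146 − 3·15.5 − 2·12 = 75.5.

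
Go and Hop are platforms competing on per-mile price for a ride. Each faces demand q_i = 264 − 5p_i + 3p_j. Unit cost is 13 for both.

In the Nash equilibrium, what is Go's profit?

5780

Go's profit: π = (p_{Go} − 13)(264 − 5p_{Go} + 3p_{Hop}).
∂π/∂p_{Go} = 329 − 10p_{Go} + 3p_{Hop} = 0 ⇒ p_{Go} = 32.9 + 0.3p_{Hop}.
The game is symmetric, so in equilibrium p_{Hop} = p_{Go}: the reaction function gives 0.7p_{Go} = 32.9, hence p_{Go} = 47.
q_{Go} = 264 − 5·47 + 3·47 = 170.
Profit = (47 − 13)·170 = 5780.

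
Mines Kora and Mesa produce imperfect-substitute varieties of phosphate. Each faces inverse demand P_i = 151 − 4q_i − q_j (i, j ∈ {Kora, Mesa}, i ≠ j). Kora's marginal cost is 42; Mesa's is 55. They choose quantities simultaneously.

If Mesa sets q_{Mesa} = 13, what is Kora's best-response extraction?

Mine Kora's profit: π = q_{Kora}(151 − 4q_{Kora} − q_{Mesa}) − 42q_{Kora}.
∂π/∂q_{Kora} = 109 − 8q_{Kora} − q_{Mesa} = 0 ⇒ q_{Kora} = 13.625 − 0.125q_{Mesa}.
At q_{Mesa} = 13: q_{Kora} = 13.625 − 0.125·13 = 12.

12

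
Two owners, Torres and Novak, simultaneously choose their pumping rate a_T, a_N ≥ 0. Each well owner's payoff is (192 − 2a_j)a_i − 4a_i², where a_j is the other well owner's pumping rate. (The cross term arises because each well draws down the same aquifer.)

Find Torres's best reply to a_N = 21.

18.75

Torres's payoff is (192 − 2a_N)a_T − 4a_T².
∂π/∂a_T = 192 − 2a_N − 8a_T = 0, so a_T = 24 − 0.25a_N.
At a_N = 21: a_T = 24 − 0.25·21 = 18.75.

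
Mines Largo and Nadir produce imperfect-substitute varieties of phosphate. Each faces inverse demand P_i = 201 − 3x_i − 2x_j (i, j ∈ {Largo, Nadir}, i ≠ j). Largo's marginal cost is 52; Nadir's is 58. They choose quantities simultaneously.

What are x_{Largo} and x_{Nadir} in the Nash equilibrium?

19, 17.5

Mine Largo's profit: π = x_{Largo}(201 − 3x_{Largo} − 2x_{Nadir}) − 52x_{Largo}.
∂π/∂x_{Largo} = 149 − 6x_{Largo} − 2x_{Nadir} = 0 ⇒ x_{Largo} = 149/6 − (1/3)x_{Nadir}.
Similarly x_{Nadir} = 143/6 − (1/3)x_{Largo}.
Plugging x_{Nadir} into Largo's best response: x_{Largo} = 149/6 − (1/3)(143/6 − (1/3)x_{Largo}) ⇒ (8/9)x_{Largo} = 152/9, so x_{Largo} = 19.
Then x_{Nadir} = 143/6 − (1/3)·19 = 17.5.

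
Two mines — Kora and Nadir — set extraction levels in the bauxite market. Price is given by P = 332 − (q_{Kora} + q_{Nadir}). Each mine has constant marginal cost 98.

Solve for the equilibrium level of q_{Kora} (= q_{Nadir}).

Mine Kora's profit: π = q_{Kora}(332 − (q_{Kora} + q_{Nadir})) − 98q_{Kora}.
∂π/∂q_{Kora} = 234 − 2q_{Kora} − q_{Nadir} = 0, so q_{Kora} = 117 − 0.5q_{Nadir}.
By symmetry q_{Nadir} = q_{Kora}; substituting into the reaction function, 1.5q_{Kora} = 117 and q_{Kora} = 78.

78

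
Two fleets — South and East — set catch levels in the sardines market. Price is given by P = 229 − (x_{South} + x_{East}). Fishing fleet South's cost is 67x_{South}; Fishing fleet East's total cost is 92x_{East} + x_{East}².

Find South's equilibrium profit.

Fishing fleet South's profit: π = x_{South}(229 − (x_{South} + x_{East})) − 67x_{South}.
∂π/∂x_{South} = 162 − 2x_{South} − x_{East} = 0, so x_{South} = 81 − 0.5x_{East}.
For East: ∂π/∂x_{East} = 137 − 4x_{East} − x_{South} = 0 ⇒ x_{East} = 34.25 − 0.25x_{South}.
Plugging x_{East} into South's best response: x_{South} = 81 − 0.5(34.25 − 0.25x_{South}) ⇒ 0.875x_{South} = 63.875, so x_{South} = 73.
Then x_{East} = 34.25 − 0.25·73 = 16.
Price P = 229 − 89 = 140.
South's profit: (140 − 67)·73 = 5329.

5329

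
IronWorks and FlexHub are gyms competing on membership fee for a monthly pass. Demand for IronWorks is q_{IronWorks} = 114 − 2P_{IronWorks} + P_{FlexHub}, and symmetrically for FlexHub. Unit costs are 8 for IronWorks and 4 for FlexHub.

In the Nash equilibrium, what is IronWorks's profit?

IronWorks's profit: π = (P_{IronWorks} − 8)(114 − 2P_{IronWorks} + P_{FlexHub}).
∂π/∂P_{IronWorks} = 130 − 4P_{IronWorks} + P_{FlexHub} = 0 ⇒ P_{IronWorks} = 32.5 + 0.25P_{FlexHub}.
Similarly P_{FlexHub} = 30.5 + 0.25P_{IronWorks}.
Solving the two reaction functions simultaneously: (1 − (0.25)(0.25))P_{IronWorks} = 32.5 + 0.25·30.5, so 0.9375P_{IronWorks} = 40.125 and P_{IronWorks} = 42.8.
Then P_{FlexHub} = 30.5 + 0.25·42.8 = 41.2.
q_{IronWorks} = 114 − 2·42.8 + 41.2 = 69.6.
Profit = (42.8 − 8)·69.6 = 2422.08.

2422.08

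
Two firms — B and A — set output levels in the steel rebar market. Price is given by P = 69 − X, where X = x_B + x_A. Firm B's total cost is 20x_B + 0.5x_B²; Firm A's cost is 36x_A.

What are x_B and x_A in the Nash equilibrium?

13, 10

Firm B's profit: π = x_B(69 − (x_B + x_A)) − 20x_B − 0.5x_B².
∂π/∂x_B = 49 − 3x_B − x_A = 0, so x_B = 49/3 − (1/3)x_A.
For A: ∂π/∂x_A = 33 − 2x_A − x_B = 0 ⇒ x_A = 16.5 − 0.5x_B.
Solving the two reaction functions simultaneously: (1 − (−1/3)(−0.5))x_B = 49/3 − (1/3)·16.5, so (5/6)x_B = 65/6 and x_B = 13.
Then x_A = 16.5 − 0.5·13 = 10.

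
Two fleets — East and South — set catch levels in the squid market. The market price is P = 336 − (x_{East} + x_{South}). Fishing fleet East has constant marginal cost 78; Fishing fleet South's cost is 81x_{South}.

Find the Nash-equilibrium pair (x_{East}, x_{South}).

Fishing fleet East's profit: π = x_{East}(336 − (x_{East} + x_{South})) − 78x_{East}.
∂π/∂x_{East} = 258 − 2x_{East} − x_{South} = 0, so x_{East} = 129 − 0.5x_{South}.
By the same steps for South: x_{South} = 127.5 − 0.5x_{East}.
Substituting the second reaction function into the first: x_{East} = 129 − 0.5(127.5 − 0.5x_{East}), which gives 0.75x_{East} = 65.25 ⇒ x_{East} = 87.
Then x_{South} = 127.5 − 0.5·87 = 84.

87, 84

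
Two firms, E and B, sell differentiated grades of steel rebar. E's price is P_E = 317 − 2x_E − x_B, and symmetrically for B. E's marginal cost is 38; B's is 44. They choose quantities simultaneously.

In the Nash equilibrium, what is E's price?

Firm E's profit: π = x_E(317 − 2x_E − x_B) − 38x_E.
∂π/∂x_E = 279 − 4x_E − x_B = 0 ⇒ x_E = 69.75 − 0.25x_B.
Similarly x_B = 68.25 − 0.25x_E.
Plugging x_B into E's best response: x_E = 69.75 − 0.25(68.25 − 0.25x_E) ⇒ 0.9375x_E = 52.6875, so x_E = 56.2.
Then x_B = 68.25 − 0.25·56.2 = 54.2.
P_E = 317 − 2·56.2 − 54.2 = 150.4.

150.4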